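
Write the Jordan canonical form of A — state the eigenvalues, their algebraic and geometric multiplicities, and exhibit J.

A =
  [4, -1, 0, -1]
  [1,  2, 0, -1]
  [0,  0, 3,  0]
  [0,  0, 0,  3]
J_2(3) ⊕ J_1(3) ⊕ J_1(3)

The characteristic polynomial is
  det(x·I − A) = x^4 - 12*x^3 + 54*x^2 - 108*x + 81 = (x - 3)^4

Eigenvalues and multiplicities (the geometric multiplicity of λ is n − rank(A − λI), which equals the number of Jordan blocks for λ):
  λ = 3: algebraic multiplicity = 4, geometric multiplicity = 3

Determining the block sizes for each eigenvalue:
  λ = 3: 3 blocks summing to 4 forces exactly one block of size 2 and the rest size 1 → block sizes [2, 1, 1]

Assembling the blocks gives a Jordan form
J =
  [3, 1, 0, 0]
  [0, 3, 0, 0]
  [0, 0, 3, 0]
  [0, 0, 0, 3]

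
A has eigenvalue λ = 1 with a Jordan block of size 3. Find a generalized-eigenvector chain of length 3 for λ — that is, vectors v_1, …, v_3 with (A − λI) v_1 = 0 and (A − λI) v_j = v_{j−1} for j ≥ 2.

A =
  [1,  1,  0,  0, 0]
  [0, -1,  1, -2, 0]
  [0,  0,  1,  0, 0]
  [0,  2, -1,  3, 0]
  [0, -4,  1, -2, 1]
A Jordan chain for λ = 1 of length 3:
v_1 = (-2, 0, 0, 0, 4)ᵀ
v_2 = (1, -2, 0, 2, -4)ᵀ
v_3 = (0, 1, 0, 0, 0)ᵀ

Let N = A − (1)·I. We want v_3 with N^3 v_3 = 0 but N^2 v_3 ≠ 0; then v_{j-1} := N · v_j for j = 3, …, 2.

Pick v_3 = (0, 1, 0, 0, 0)ᵀ.
Then v_2 = N · v_3 = (1, -2, 0, 2, -4)ᵀ.
Then v_1 = N · v_2 = (-2, 0, 0, 0, 4)ᵀ.

Sanity check: (A − (1)·I) v_1 = (0, 0, 0, 0, 0)ᵀ = 0. ✓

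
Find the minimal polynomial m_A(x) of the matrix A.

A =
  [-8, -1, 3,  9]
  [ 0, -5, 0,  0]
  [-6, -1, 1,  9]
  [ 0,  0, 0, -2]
x^3 + 12*x^2 + 45*x + 50

The characteristic polynomial is χ_A(x) = (x + 2)^2*(x + 5)^2, so the eigenvalues are known. The minimal polynomial is
  m_A(x) = Π_λ (x − λ)^{k_λ}
where k_λ is the size of the *largest* Jordan block for λ (equivalently, the smallest k with (A − λI)^k v = 0 for every generalised eigenvector v of λ).

  λ = -5: largest Jordan block has size 2, contributing (x + 5)^2
  λ = -2: largest Jordan block has size 1, contributing (x + 2)

So m_A(x) = (x + 2)*(x + 5)^2 = x^3 + 12*x^2 + 45*x + 50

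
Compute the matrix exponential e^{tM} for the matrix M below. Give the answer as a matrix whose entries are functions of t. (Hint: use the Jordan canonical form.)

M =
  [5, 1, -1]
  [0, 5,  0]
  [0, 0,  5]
e^{tM} =
  [exp(5*t), t*exp(5*t), -t*exp(5*t)]
  [0, exp(5*t), 0]
  [0, 0, exp(5*t)]

Strategy: write M = P · J · P⁻¹ where J is a Jordan canonical form, so e^{tM} = P · e^{tJ} · P⁻¹, and e^{tJ} can be computed block-by-block.

M has Jordan form
J =
  [5, 1, 0]
  [0, 5, 0]
  [0, 0, 5]
(up to reordering of blocks).

Per-block formulas:
  For a 2×2 Jordan block J_2(5): exp(t · J_2(5)) = e^(5t)·(I + t·N), where N is the 2×2 nilpotent shift.
  For a 1×1 block at λ = 5: exp(t · [5]) = [e^(5t)].

After assembling e^{tJ} and conjugating by P, we get:

e^{tM} =
  [exp(5*t), t*exp(5*t), -t*exp(5*t)]
  [0, exp(5*t), 0]
  [0, 0, exp(5*t)]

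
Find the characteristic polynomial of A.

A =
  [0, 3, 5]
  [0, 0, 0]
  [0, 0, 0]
x^3

Expanding det(x·I − A) (e.g. by cofactor expansion or by noting that A is similar to its Jordan form J, which has the same characteristic polynomial as A) gives
  χ_A(x) = x^3
which factors as x^3. The eigenvalues (with algebraic multiplicities) are λ = 0 with multiplicity 3.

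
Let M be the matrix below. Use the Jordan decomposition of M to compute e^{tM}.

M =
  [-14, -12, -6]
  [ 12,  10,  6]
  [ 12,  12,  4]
e^{tM} =
  [-2*exp(4*t) + 3*exp(-2*t), -2*exp(4*t) + 2*exp(-2*t), -exp(4*t) + exp(-2*t)]
  [2*exp(4*t) - 2*exp(-2*t), 2*exp(4*t) - exp(-2*t), exp(4*t) - exp(-2*t)]
  [2*exp(4*t) - 2*exp(-2*t), 2*exp(4*t) - 2*exp(-2*t), exp(4*t)]

Strategy: write M = P · J · P⁻¹ where J is a Jordan canonical form, so e^{tM} = P · e^{tJ} · P⁻¹, and e^{tJ} can be computed block-by-block.

M has Jordan form
J =
  [-2,  0, 0]
  [ 0, -2, 0]
  [ 0,  0, 4]
(up to reordering of blocks).

Per-block formulas:
  For a 1×1 block at λ = -2: exp(t · [-2]) = [e^(-2t)].
  For a 1×1 block at λ = 4: exp(t · [4]) = [e^(4t)].

After assembling e^{tJ} and conjugating by P, we get:

e^{tM} =
  [-2*exp(4*t) + 3*exp(-2*t), -2*exp(4*t) + 2*exp(-2*t), -exp(4*t) + exp(-2*t)]
  [2*exp(4*t) - 2*exp(-2*t), 2*exp(4*t) - exp(-2*t), exp(4*t) - exp(-2*t)]
  [2*exp(4*t) - 2*exp(-2*t), 2*exp(4*t) - 2*exp(-2*t), exp(4*t)]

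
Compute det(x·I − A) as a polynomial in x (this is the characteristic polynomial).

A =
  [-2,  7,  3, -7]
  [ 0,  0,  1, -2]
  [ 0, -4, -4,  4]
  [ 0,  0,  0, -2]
x^4 + 8*x^3 + 24*x^2 + 32*x + 16

Expanding det(x·I − A) (e.g. by cofactor expansion or by noting that A is similar to its Jordan form J, which has the same characteristic polynomial as A) gives
  χ_A(x) = x^4 + 8*x^3 + 24*x^2 + 32*x + 16
which factors as (x + 2)^4. The eigenvalues (with algebraic multiplicities) are λ = -2 with multiplicity 4.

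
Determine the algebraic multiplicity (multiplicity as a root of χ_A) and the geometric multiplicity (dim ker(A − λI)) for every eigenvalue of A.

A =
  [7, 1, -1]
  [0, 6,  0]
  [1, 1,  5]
λ = 6: alg = 3, geom = 2

Step 1 — factor the characteristic polynomial to read off the algebraic multiplicities:
  χ_A(x) = (x - 6)^3

Step 2 — compute geometric multiplicities via the rank-nullity identity g(λ) = n − rank(A − λI):
  rank(A − (6)·I) = 1, so dim ker(A − (6)·I) = n − 1 = 2

Summary:
  λ = 6: algebraic multiplicity = 3, geometric multiplicity = 2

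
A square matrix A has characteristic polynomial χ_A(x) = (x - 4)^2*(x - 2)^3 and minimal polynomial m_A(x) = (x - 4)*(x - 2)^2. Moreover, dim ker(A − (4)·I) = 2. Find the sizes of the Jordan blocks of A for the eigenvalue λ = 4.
Block sizes for λ = 4: [1, 1]

Step 1 — from the characteristic polynomial, algebraic multiplicity of λ = 4 is 2. From dim ker(A − (4)·I) = 2, there are exactly 2 Jordan blocks for λ = 4.
Step 2 — from the minimal polynomial, the factor (x − 4) tells us the largest block for λ = 4 has size 1.
Step 3 — with total size 2, 2 blocks, and largest block 1, the block sizes (in nonincreasing order) are [1, 1].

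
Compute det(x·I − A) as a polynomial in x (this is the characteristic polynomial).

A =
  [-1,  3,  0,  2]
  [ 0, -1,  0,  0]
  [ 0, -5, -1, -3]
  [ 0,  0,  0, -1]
x^4 + 4*x^3 + 6*x^2 + 4*x + 1

Expanding det(x·I − A) (e.g. by cofactor expansion or by noting that A is similar to its Jordan form J, which has the same characteristic polynomial as A) gives
  χ_A(x) = x^4 + 4*x^3 + 6*x^2 + 4*x + 1
which factors as (x + 1)^4. The eigenvalues (with algebraic multiplicities) are λ = -1 with multiplicity 4.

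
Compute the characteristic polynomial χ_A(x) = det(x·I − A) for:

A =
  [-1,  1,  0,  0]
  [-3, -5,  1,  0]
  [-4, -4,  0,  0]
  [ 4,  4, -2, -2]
x^4 + 8*x^3 + 24*x^2 + 32*x + 16

Expanding det(x·I − A) (e.g. by cofactor expansion or by noting that A is similar to its Jordan form J, which has the same characteristic polynomial as A) gives
  χ_A(x) = x^4 + 8*x^3 + 24*x^2 + 32*x + 16
which factors as (x + 2)^4. The eigenvalues (with algebraic multiplicities) are λ = -2 with multiplicity 4.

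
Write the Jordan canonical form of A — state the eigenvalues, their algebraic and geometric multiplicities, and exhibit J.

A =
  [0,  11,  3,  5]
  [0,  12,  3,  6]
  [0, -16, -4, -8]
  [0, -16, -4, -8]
J_3(0) ⊕ J_1(0)

The characteristic polynomial is
  det(x·I − A) = x^4

Eigenvalues and multiplicities (the geometric multiplicity of λ is n − rank(A − λI), which equals the number of Jordan blocks for λ):
  λ = 0: algebraic multiplicity = 4, geometric multiplicity = 2

Determining the block sizes for each eigenvalue:
  λ = 0: with am = 4 and gm = 2, the partition is not yet determined (e.g. several partitions of 4 into 2 parts exist). Let N = A − (0)·I. Computing rank(N^1) = 2, rank(N^2) = 1, rank(N^3) = 0; the number of blocks of size ≥ j is rank(N^{j−1}) − rank(N^j), giving [2, 1, 1]. So we have 1 block(s) of size 3, 1 block(s) of size 1 → block sizes [3, 1]

Assembling the blocks gives a Jordan form
J =
  [0, 1, 0, 0]
  [0, 0, 1, 0]
  [0, 0, 0, 0]
  [0, 0, 0, 0]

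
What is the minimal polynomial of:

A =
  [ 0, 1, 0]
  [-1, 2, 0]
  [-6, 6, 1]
x^2 - 2*x + 1

The characteristic polynomial is χ_A(x) = (x - 1)^3, so the eigenvalues are known. The minimal polynomial is
  m_A(x) = Π_λ (x − λ)^{k_λ}
where k_λ is the size of the *largest* Jordan block for λ (equivalently, the smallest k with (A − λI)^k v = 0 for every generalised eigenvector v of λ).

  λ = 1: largest Jordan block has size 2, contributing (x − 1)^2

So m_A(x) = (x - 1)^2 = x^2 - 2*x + 1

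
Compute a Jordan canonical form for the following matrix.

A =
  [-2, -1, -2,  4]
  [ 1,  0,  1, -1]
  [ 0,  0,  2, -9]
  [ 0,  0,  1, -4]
J_3(-1) ⊕ J_1(-1)

The characteristic polynomial is
  det(x·I − A) = x^4 + 4*x^3 + 6*x^2 + 4*x + 1 = (x + 1)^4

Eigenvalues and multiplicities (the geometric multiplicity of λ is n − rank(A − λI), which equals the number of Jordan blocks for λ):
  λ = -1: algebraic multiplicity = 4, geometric multiplicity = 2

Determining the block sizes for each eigenvalue:
  λ = -1: with am = 4 and gm = 2, the partition is not yet determined (e.g. several partitions of 4 into 2 parts exist). Let N = A − (-1)·I. Computing rank(N^1) = 2, rank(N^2) = 1, rank(N^3) = 0; the number of blocks of size ≥ j is rank(N^{j−1}) − rank(N^j), giving [2, 1, 1]. So we have 1 block(s) of size 3, 1 block(s) of size 1 → block sizes [3, 1]

Assembling the blocks gives a Jordan form
J =
  [-1,  1,  0,  0]
  [ 0, -1,  1,  0]
  [ 0,  0, -1,  0]
  [ 0,  0,  0, -1]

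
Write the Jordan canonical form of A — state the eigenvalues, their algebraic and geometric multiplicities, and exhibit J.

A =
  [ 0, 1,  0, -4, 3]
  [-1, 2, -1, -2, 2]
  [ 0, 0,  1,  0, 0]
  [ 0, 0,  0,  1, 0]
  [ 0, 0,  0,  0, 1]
J_3(1) ⊕ J_1(1) ⊕ J_1(1)

The characteristic polynomial is
  det(x·I − A) = x^5 - 5*x^4 + 10*x^3 - 10*x^2 + 5*x - 1 = (x - 1)^5

Eigenvalues and multiplicities (the geometric multiplicity of λ is n − rank(A − λI), which equals the number of Jordan blocks for λ):
  λ = 1: algebraic multiplicity = 5, geometric multiplicity = 3

Determining the block sizes for each eigenvalue:
  λ = 1: with am = 5 and gm = 3, the partition is not yet determined (e.g. several partitions of 5 into 3 parts exist). Let N = A − (1)·I. Computing rank(N^1) = 2, rank(N^2) = 1, rank(N^3) = 0; the number of blocks of size ≥ j is rank(N^{j−1}) − rank(N^j), giving [3, 1, 1]. So we have 1 block(s) of size 3, 2 block(s) of size 1 → block sizes [3, 1, 1]

Assembling the blocks gives a Jordan form
J =
  [1, 1, 0, 0, 0]
  [0, 1, 1, 0, 0]
  [0, 0, 1, 0, 0]
  [0, 0, 0, 1, 0]
  [0, 0, 0, 0, 1]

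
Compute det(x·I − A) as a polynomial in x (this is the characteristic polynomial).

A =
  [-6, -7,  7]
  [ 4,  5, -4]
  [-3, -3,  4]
x^3 - 3*x^2 + 3*x - 1

Expanding det(x·I − A) (e.g. by cofactor expansion or by noting that A is similar to its Jordan form J, which has the same characteristic polynomial as A) gives
  χ_A(x) = x^3 - 3*x^2 + 3*x - 1
which factors as (x - 1)^3. The eigenvalues (with algebraic multiplicities) are λ = 1 with multiplicity 3.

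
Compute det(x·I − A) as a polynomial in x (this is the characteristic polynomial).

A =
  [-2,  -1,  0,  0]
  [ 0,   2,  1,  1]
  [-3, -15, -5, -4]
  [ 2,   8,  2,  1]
x^4 + 4*x^3 + 6*x^2 + 4*x + 1

Expanding det(x·I − A) (e.g. by cofactor expansion or by noting that A is similar to its Jordan form J, which has the same characteristic polynomial as A) gives
  χ_A(x) = x^4 + 4*x^3 + 6*x^2 + 4*x + 1
which factors as (x + 1)^4. The eigenvalues (with algebraic multiplicities) are λ = -1 with multiplicity 4.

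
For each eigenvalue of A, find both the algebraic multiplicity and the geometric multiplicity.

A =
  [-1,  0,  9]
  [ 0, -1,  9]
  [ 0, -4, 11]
λ = -1: alg = 1, geom = 1; λ = 5: alg = 2, geom = 1

Step 1 — factor the characteristic polynomial to read off the algebraic multiplicities:
  χ_A(x) = (x - 5)^2*(x + 1)

Step 2 — compute geometric multiplicities via the rank-nullity identity g(λ) = n − rank(A − λI):
  rank(A − (-1)·I) = 2, so dim ker(A − (-1)·I) = n − 2 = 1
  rank(A − (5)·I) = 2, so dim ker(A − (5)·I) = n − 2 = 1

Summary:
  λ = -1: algebraic multiplicity = 1, geometric multiplicity = 1
  λ = 5: algebraic multiplicity = 2, geometric multiplicity = 1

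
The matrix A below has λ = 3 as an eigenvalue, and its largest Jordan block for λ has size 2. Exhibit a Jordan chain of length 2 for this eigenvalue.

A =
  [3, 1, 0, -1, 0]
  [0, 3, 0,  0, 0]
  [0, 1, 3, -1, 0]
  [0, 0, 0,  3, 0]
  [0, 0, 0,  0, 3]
A Jordan chain for λ = 3 of length 2:
v_1 = (1, 0, 1, 0, 0)ᵀ
v_2 = (0, 1, 0, 0, 0)ᵀ

Let N = A − (3)·I. We want v_2 with N^2 v_2 = 0 but N^1 v_2 ≠ 0; then v_{j-1} := N · v_j for j = 2, …, 2.

Pick v_2 = (0, 1, 0, 0, 0)ᵀ.
Then v_1 = N · v_2 = (1, 0, 1, 0, 0)ᵀ.

Sanity check: (A − (3)·I) v_1 = (0, 0, 0, 0, 0)ᵀ = 0. ✓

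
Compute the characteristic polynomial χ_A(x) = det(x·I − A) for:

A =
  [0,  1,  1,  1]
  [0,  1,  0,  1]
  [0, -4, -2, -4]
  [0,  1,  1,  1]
x^4

Expanding det(x·I − A) (e.g. by cofactor expansion or by noting that A is similar to its Jordan form J, which has the same characteristic polynomial as A) gives
  χ_A(x) = x^4
which factors as x^4. The eigenvalues (with algebraic multiplicities) are λ = 0 with multiplicity 4.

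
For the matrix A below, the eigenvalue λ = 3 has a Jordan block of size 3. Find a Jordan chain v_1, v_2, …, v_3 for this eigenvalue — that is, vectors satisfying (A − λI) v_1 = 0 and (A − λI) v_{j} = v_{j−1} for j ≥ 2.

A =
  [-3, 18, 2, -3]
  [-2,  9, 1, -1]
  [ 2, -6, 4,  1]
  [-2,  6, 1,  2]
A Jordan chain for λ = 3 of length 3:
v_1 = (10, 4, 0, 4)ᵀ
v_2 = (-6, -2, 2, -2)ᵀ
v_3 = (1, 0, 0, 0)ᵀ

Let N = A − (3)·I. We want v_3 with N^3 v_3 = 0 but N^2 v_3 ≠ 0; then v_{j-1} := N · v_j for j = 3, …, 2.

Pick v_3 = (1, 0, 0, 0)ᵀ.
Then v_2 = N · v_3 = (-6, -2, 2, -2)ᵀ.
Then v_1 = N · v_2 = (10, 4, 0, 4)ᵀ.

Sanity check: (A − (3)·I) v_1 = (0, 0, 0, 0)ᵀ = 0. ✓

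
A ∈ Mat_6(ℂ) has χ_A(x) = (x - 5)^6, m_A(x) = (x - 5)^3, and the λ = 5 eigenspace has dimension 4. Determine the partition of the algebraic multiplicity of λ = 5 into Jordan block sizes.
Block sizes for λ = 5: [3, 1, 1, 1]

Step 1 — from the characteristic polynomial, algebraic multiplicity of λ = 5 is 6. From dim ker(A − (5)·I) = 4, there are exactly 4 Jordan blocks for λ = 5.
Step 2 — from the minimal polynomial, the factor (x − 5)^3 tells us the largest block for λ = 5 has size 3.
Step 3 — with total size 6, 4 blocks, and largest block 3, the block sizes (in nonincreasing order) are [3, 1, 1, 1].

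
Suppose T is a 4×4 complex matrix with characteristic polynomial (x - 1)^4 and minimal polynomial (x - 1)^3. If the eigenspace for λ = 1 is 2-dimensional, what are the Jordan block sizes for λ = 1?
Block sizes for λ = 1: [3, 1]

Step 1 — from the characteristic polynomial, algebraic multiplicity of λ = 1 is 4. From dim ker(T − (1)·I) = 2, there are exactly 2 Jordan blocks for λ = 1.
Step 2 — from the minimal polynomial, the factor (x − 1)^3 tells us the largest block for λ = 1 has size 3.
Step 3 — with total size 4, 2 blocks, and largest block 3, the block sizes (in nonincreasing order) are [3, 1].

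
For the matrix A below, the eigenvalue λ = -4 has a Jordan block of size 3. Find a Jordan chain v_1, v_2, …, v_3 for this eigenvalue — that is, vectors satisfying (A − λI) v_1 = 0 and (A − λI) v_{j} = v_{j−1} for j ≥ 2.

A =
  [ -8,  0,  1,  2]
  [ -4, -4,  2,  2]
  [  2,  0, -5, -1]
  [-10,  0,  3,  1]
A Jordan chain for λ = -4 of length 3:
v_1 = (-2, 0, 0, -4)ᵀ
v_2 = (-4, -4, 2, -10)ᵀ
v_3 = (1, 0, 0, 0)ᵀ

Let N = A − (-4)·I. We want v_3 with N^3 v_3 = 0 but N^2 v_3 ≠ 0; then v_{j-1} := N · v_j for j = 3, …, 2.

Pick v_3 = (1, 0, 0, 0)ᵀ.
Then v_2 = N · v_3 = (-4, -4, 2, -10)ᵀ.
Then v_1 = N · v_2 = (-2, 0, 0, -4)ᵀ.

Sanity check: (A − (-4)·I) v_1 = (0, 0, 0, 0)ᵀ = 0. ✓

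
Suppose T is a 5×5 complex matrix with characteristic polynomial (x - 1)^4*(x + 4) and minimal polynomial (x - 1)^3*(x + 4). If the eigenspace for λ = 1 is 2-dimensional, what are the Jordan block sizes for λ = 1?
Block sizes for λ = 1: [3, 1]

Step 1 — from the characteristic polynomial, algebraic multiplicity of λ = 1 is 4. From dim ker(T − (1)·I) = 2, there are exactly 2 Jordan blocks for λ = 1.
Step 2 — from the minimal polynomial, the factor (x − 1)^3 tells us the largest block for λ = 1 has size 3.
Step 3 — with total size 4, 2 blocks, and largest block 3, the block sizes (in nonincreasing order) are [3, 1].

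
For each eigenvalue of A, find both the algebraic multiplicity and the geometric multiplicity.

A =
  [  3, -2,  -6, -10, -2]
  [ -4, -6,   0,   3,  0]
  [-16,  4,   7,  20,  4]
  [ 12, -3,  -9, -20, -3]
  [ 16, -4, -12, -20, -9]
λ = -5: alg = 5, geom = 3

Step 1 — factor the characteristic polynomial to read off the algebraic multiplicities:
  χ_A(x) = (x + 5)^5

Step 2 — compute geometric multiplicities via the rank-nullity identity g(λ) = n − rank(A − λI):
  rank(A − (-5)·I) = 2, so dim ker(A − (-5)·I) = n − 2 = 3

Summary:
  λ = -5: algebraic multiplicity = 5, geometric multiplicity = 3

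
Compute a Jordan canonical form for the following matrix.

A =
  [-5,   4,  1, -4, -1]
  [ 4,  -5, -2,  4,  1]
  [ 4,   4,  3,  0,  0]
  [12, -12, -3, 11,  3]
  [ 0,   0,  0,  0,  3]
J_1(-1) ⊕ J_2(1) ⊕ J_2(3)

The characteristic polynomial is
  det(x·I − A) = x^5 - 7*x^4 + 14*x^3 - 2*x^2 - 15*x + 9 = (x - 3)^2*(x - 1)^2*(x + 1)

Eigenvalues and multiplicities (the geometric multiplicity of λ is n − rank(A − λI), which equals the number of Jordan blocks for λ):
  λ = -1: algebraic multiplicity = 1, geometric multiplicity = 1
  λ = 1: algebraic multiplicity = 2, geometric multiplicity = 1
  λ = 3: algebraic multiplicity = 2, geometric multiplicity = 1

Determining the block sizes for each eigenvalue:
  λ = -1: one block (gm = 1), so the single block has size am = 1 → block sizes [1]
  λ = 1: one block (gm = 1), so the single block has size am = 2 → block sizes [2]
  λ = 3: one block (gm = 1), so the single block has size am = 2 → block sizes [2]

Assembling the blocks gives a Jordan form
J =
  [-1, 0, 0, 0, 0]
  [ 0, 1, 1, 0, 0]
  [ 0, 0, 1, 0, 0]
  [ 0, 0, 0, 3, 1]
  [ 0, 0, 0, 0, 3]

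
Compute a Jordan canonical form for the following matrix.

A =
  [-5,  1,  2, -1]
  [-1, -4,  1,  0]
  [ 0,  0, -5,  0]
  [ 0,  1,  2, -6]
J_3(-5) ⊕ J_1(-5)

The characteristic polynomial is
  det(x·I − A) = x^4 + 20*x^3 + 150*x^2 + 500*x + 625 = (x + 5)^4

Eigenvalues and multiplicities (the geometric multiplicity of λ is n − rank(A − λI), which equals the number of Jordan blocks for λ):
  λ = -5: algebraic multiplicity = 4, geometric multiplicity = 2

Determining the block sizes for each eigenvalue:
  λ = -5: with am = 4 and gm = 2, the partition is not yet determined (e.g. several partitions of 4 into 2 parts exist). Let N = A − (-5)·I. Computing rank(N^1) = 2, rank(N^2) = 1, rank(N^3) = 0; the number of blocks of size ≥ j is rank(N^{j−1}) − rank(N^j), giving [2, 1, 1]. So we have 1 block(s) of size 3, 1 block(s) of size 1 → block sizes [3, 1]

Assembling the blocks gives a Jordan form
J =
  [-5,  1,  0,  0]
  [ 0, -5,  1,  0]
  [ 0,  0, -5,  0]
  [ 0,  0,  0, -5]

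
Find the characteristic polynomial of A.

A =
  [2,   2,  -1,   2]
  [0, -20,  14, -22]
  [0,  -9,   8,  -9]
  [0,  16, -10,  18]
x^4 - 8*x^3 + 24*x^2 - 32*x + 16

Expanding det(x·I − A) (e.g. by cofactor expansion or by noting that A is similar to its Jordan form J, which has the same characteristic polynomial as A) gives
  χ_A(x) = x^4 - 8*x^3 + 24*x^2 - 32*x + 16
which factors as (x - 2)^4. The eigenvalues (with algebraic multiplicities) are λ = 2 with multiplicity 4.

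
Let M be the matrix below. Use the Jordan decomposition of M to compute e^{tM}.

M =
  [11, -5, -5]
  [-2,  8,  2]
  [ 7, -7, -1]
e^{tM} =
  [5*t*exp(6*t) + exp(6*t), -5*t*exp(6*t), -5*t*exp(6*t)]
  [-2*t*exp(6*t), 2*t*exp(6*t) + exp(6*t), 2*t*exp(6*t)]
  [7*t*exp(6*t), -7*t*exp(6*t), -7*t*exp(6*t) + exp(6*t)]

Strategy: write M = P · J · P⁻¹ where J is a Jordan canonical form, so e^{tM} = P · e^{tJ} · P⁻¹, and e^{tJ} can be computed block-by-block.

M has Jordan form
J =
  [6, 1, 0]
  [0, 6, 0]
  [0, 0, 6]
(up to reordering of blocks).

Per-block formulas:
  For a 2×2 Jordan block J_2(6): exp(t · J_2(6)) = e^(6t)·(I + t·N), where N is the 2×2 nilpotent shift.
  For a 1×1 block at λ = 6: exp(t · [6]) = [e^(6t)].

After assembling e^{tJ} and conjugating by P, we get:

e^{tM} =
  [5*t*exp(6*t) + exp(6*t), -5*t*exp(6*t), -5*t*exp(6*t)]
  [-2*t*exp(6*t), 2*t*exp(6*t) + exp(6*t), 2*t*exp(6*t)]
  [7*t*exp(6*t), -7*t*exp(6*t), -7*t*exp(6*t) + exp(6*t)]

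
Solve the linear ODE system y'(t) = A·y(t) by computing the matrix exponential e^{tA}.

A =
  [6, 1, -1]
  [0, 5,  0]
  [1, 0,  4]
e^{tA} =
  [t*exp(5*t) + exp(5*t), t^2*exp(5*t)/2 + t*exp(5*t), -t*exp(5*t)]
  [0, exp(5*t), 0]
  [t*exp(5*t), t^2*exp(5*t)/2, -t*exp(5*t) + exp(5*t)]

Strategy: write A = P · J · P⁻¹ where J is a Jordan canonical form, so e^{tA} = P · e^{tJ} · P⁻¹, and e^{tJ} can be computed block-by-block.

A has Jordan form
J =
  [5, 1, 0]
  [0, 5, 1]
  [0, 0, 5]
(up to reordering of blocks).

Per-block formulas:
  For a 3×3 Jordan block J_3(5): exp(t · J_3(5)) = e^(5t)·(I + t·N + (t^2/2)·N^2), where N is the 3×3 nilpotent shift.

After assembling e^{tJ} and conjugating by P, we get:

e^{tA} =
  [t*exp(5*t) + exp(5*t), t^2*exp(5*t)/2 + t*exp(5*t), -t*exp(5*t)]
  [0, exp(5*t), 0]
  [t*exp(5*t), t^2*exp(5*t)/2, -t*exp(5*t) + exp(5*t)]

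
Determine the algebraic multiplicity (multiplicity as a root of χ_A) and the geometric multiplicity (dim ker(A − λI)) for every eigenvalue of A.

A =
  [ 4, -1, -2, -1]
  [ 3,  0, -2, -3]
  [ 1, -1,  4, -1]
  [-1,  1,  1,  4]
λ = 3: alg = 4, geom = 2

Step 1 — factor the characteristic polynomial to read off the algebraic multiplicities:
  χ_A(x) = (x - 3)^4

Step 2 — compute geometric multiplicities via the rank-nullity identity g(λ) = n − rank(A − λI):
  rank(A − (3)·I) = 2, so dim ker(A − (3)·I) = n − 2 = 2

Summary:
  λ = 3: algebraic multiplicity = 4, geometric multiplicity = 2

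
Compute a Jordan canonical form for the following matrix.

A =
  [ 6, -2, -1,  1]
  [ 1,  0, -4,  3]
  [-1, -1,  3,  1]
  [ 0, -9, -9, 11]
J_2(5) ⊕ J_2(5)

The characteristic polynomial is
  det(x·I − A) = x^4 - 20*x^3 + 150*x^2 - 500*x + 625 = (x - 5)^4

Eigenvalues and multiplicities (the geometric multiplicity of λ is n − rank(A − λI), which equals the number of Jordan blocks for λ):
  λ = 5: algebraic multiplicity = 4, geometric multiplicity = 2

Determining the block sizes for each eigenvalue:
  λ = 5: with am = 4 and gm = 2, the partition is not yet determined (e.g. several partitions of 4 into 2 parts exist). Let N = A − (5)·I. Computing rank(N^1) = 2, rank(N^2) = 0; the number of blocks of size ≥ j is rank(N^{j−1}) − rank(N^j), giving [2, 2]. So we have 2 block(s) of size 2 → block sizes [2, 2]

Assembling the blocks gives a Jordan form
J =
  [5, 1, 0, 0]
  [0, 5, 0, 0]
  [0, 0, 5, 1]
  [0, 0, 0, 5]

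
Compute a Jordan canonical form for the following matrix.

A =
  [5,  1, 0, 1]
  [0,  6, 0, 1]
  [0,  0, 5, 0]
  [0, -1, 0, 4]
J_2(5) ⊕ J_1(5) ⊕ J_1(5)

The characteristic polynomial is
  det(x·I − A) = x^4 - 20*x^3 + 150*x^2 - 500*x + 625 = (x - 5)^4

Eigenvalues and multiplicities (the geometric multiplicity of λ is n − rank(A − λI), which equals the number of Jordan blocks for λ):
  λ = 5: algebraic multiplicity = 4, geometric multiplicity = 3

Determining the block sizes for each eigenvalue:
  λ = 5: 3 blocks summing to 4 forces exactly one block of size 2 and the rest size 1 → block sizes [2, 1, 1]

Assembling the blocks gives a Jordan form
J =
  [5, 1, 0, 0]
  [0, 5, 0, 0]
  [0, 0, 5, 0]
  [0, 0, 0, 5]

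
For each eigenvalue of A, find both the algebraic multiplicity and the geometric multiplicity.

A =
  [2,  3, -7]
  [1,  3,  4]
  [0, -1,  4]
λ = 3: alg = 3, geom = 1

Step 1 — factor the characteristic polynomial to read off the algebraic multiplicities:
  χ_A(x) = (x - 3)^3

Step 2 — compute geometric multiplicities via the rank-nullity identity g(λ) = n − rank(A − λI):
  rank(A − (3)·I) = 2, so dim ker(A − (3)·I) = n − 2 = 1

Summary:
  λ = 3: algebraic multiplicity = 3, geometric multiplicity = 1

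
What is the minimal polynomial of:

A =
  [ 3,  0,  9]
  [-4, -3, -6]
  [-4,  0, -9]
x^2 + 6*x + 9

The characteristic polynomial is χ_A(x) = (x + 3)^3, so the eigenvalues are known. The minimal polynomial is
  m_A(x) = Π_λ (x − λ)^{k_λ}
where k_λ is the size of the *largest* Jordan block for λ (equivalently, the smallest k with (A − λI)^k v = 0 for every generalised eigenvector v of λ).

  λ = -3: largest Jordan block has size 2, contributing (x + 3)^2

So m_A(x) = (x + 3)^2 = x^2 + 6*x + 9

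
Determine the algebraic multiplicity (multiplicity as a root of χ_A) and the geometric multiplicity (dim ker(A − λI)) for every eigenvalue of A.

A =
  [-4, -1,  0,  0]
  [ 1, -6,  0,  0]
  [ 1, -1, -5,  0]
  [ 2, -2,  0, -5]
λ = -5: alg = 4, geom = 3

Step 1 — factor the characteristic polynomial to read off the algebraic multiplicities:
  χ_A(x) = (x + 5)^4

Step 2 — compute geometric multiplicities via the rank-nullity identity g(λ) = n − rank(A − λI):
  rank(A − (-5)·I) = 1, so dim ker(A − (-5)·I) = n − 1 = 3

Summary:
  λ = -5: algebraic multiplicity = 4, geometric multiplicity = 3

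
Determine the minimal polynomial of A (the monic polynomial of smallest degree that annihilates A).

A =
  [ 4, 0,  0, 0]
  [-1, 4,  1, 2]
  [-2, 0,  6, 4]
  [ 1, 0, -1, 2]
x^2 - 8*x + 16

The characteristic polynomial is χ_A(x) = (x - 4)^4, so the eigenvalues are known. The minimal polynomial is
  m_A(x) = Π_λ (x − λ)^{k_λ}
where k_λ is the size of the *largest* Jordan block for λ (equivalently, the smallest k with (A − λI)^k v = 0 for every generalised eigenvector v of λ).

  λ = 4: largest Jordan block has size 2, contributing (x − 4)^2

So m_A(x) = (x - 4)^2 = x^2 - 8*x + 16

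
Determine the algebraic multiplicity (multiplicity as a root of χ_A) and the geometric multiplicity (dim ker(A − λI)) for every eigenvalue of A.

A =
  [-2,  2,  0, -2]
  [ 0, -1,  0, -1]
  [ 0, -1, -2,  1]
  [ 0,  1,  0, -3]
λ = -2: alg = 4, geom = 3

Step 1 — factor the characteristic polynomial to read off the algebraic multiplicities:
  χ_A(x) = (x + 2)^4

Step 2 — compute geometric multiplicities via the rank-nullity identity g(λ) = n − rank(A − λI):
  rank(A − (-2)·I) = 1, so dim ker(A − (-2)·I) = n − 1 = 3

Summary:
  λ = -2: algebraic multiplicity = 4, geometric multiplicity = 3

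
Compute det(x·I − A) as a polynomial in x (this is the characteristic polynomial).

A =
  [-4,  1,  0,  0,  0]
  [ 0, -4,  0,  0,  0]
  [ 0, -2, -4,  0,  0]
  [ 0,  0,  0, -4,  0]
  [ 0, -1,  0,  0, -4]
x^5 + 20*x^4 + 160*x^3 + 640*x^2 + 1280*x + 1024

Expanding det(x·I − A) (e.g. by cofactor expansion or by noting that A is similar to its Jordan form J, which has the same characteristic polynomial as A) gives
  χ_A(x) = x^5 + 20*x^4 + 160*x^3 + 640*x^2 + 1280*x + 1024
which factors as (x + 4)^5. The eigenvalues (with algebraic multiplicities) are λ = -4 with multiplicity 5.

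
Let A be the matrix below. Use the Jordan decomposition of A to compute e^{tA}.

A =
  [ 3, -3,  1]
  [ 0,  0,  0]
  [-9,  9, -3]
e^{tA} =
  [3*t + 1, -3*t, t]
  [0, 1, 0]
  [-9*t, 9*t, 1 - 3*t]

Strategy: write A = P · J · P⁻¹ where J is a Jordan canonical form, so e^{tA} = P · e^{tJ} · P⁻¹, and e^{tJ} can be computed block-by-block.

A has Jordan form
J =
  [0, 1, 0]
  [0, 0, 0]
  [0, 0, 0]
(up to reordering of blocks).

Per-block formulas:
  For a 2×2 Jordan block J_2(0): exp(t · J_2(0)) = e^(0t)·(I + t·N), where N is the 2×2 nilpotent shift.
  For a 1×1 block at λ = 0: exp(t · [0]) = [e^(0t)].

After assembling e^{tJ} and conjugating by P, we get:

e^{tA} =
  [3*t + 1, -3*t, t]
  [0, 1, 0]
  [-9*t, 9*t, 1 - 3*t]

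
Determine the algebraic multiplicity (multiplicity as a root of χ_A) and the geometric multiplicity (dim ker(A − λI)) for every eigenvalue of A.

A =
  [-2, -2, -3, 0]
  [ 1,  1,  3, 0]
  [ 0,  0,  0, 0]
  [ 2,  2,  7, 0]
λ = -1: alg = 1, geom = 1; λ = 0: alg = 3, geom = 2

Step 1 — factor the characteristic polynomial to read off the algebraic multiplicities:
  χ_A(x) = x^3*(x + 1)

Step 2 — compute geometric multiplicities via the rank-nullity identity g(λ) = n − rank(A − λI):
  rank(A − (-1)·I) = 3, so dim ker(A − (-1)·I) = n − 3 = 1
  rank(A − (0)·I) = 2, so dim ker(A − (0)·I) = n − 2 = 2

Summary:
  λ = -1: algebraic multiplicity = 1, geometric multiplicity = 1
  λ = 0: algebraic multiplicity = 3, geometric multiplicity = 2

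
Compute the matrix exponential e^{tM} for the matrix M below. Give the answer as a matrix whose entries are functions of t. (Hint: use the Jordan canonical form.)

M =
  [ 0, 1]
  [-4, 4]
e^{tM} =
  [-2*t*exp(2*t) + exp(2*t), t*exp(2*t)]
  [-4*t*exp(2*t), 2*t*exp(2*t) + exp(2*t)]

Strategy: write M = P · J · P⁻¹ where J is a Jordan canonical form, so e^{tM} = P · e^{tJ} · P⁻¹, and e^{tJ} can be computed block-by-block.

M has Jordan form
J =
  [2, 1]
  [0, 2]
(up to reordering of blocks).

Per-block formulas:
  For a 2×2 Jordan block J_2(2): exp(t · J_2(2)) = e^(2t)·(I + t·N), where N is the 2×2 nilpotent shift.

After assembling e^{tJ} and conjugating by P, we get:

e^{tM} =
  [-2*t*exp(2*t) + exp(2*t), t*exp(2*t)]
  [-4*t*exp(2*t), 2*t*exp(2*t) + exp(2*t)]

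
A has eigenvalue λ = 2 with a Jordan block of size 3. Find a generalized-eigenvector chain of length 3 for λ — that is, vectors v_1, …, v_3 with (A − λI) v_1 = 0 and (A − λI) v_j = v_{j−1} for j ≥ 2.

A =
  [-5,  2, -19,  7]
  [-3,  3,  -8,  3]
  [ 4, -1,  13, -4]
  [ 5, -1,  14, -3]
A Jordan chain for λ = 2 of length 3:
v_1 = (2, 1, -1, -1)ᵀ
v_2 = (-7, -3, 4, 5)ᵀ
v_3 = (1, 0, 0, 0)ᵀ

Let N = A − (2)·I. We want v_3 with N^3 v_3 = 0 but N^2 v_3 ≠ 0; then v_{j-1} := N · v_j for j = 3, …, 2.

Pick v_3 = (1, 0, 0, 0)ᵀ.
Then v_2 = N · v_3 = (-7, -3, 4, 5)ᵀ.
Then v_1 = N · v_2 = (2, 1, -1, -1)ᵀ.

Sanity check: (A − (2)·I) v_1 = (0, 0, 0, 0)ᵀ = 0. ✓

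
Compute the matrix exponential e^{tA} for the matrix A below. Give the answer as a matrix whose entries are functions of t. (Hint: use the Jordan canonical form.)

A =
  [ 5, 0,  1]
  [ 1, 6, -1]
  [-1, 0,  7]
e^{tA} =
  [-t*exp(6*t) + exp(6*t), 0, t*exp(6*t)]
  [t*exp(6*t), exp(6*t), -t*exp(6*t)]
  [-t*exp(6*t), 0, t*exp(6*t) + exp(6*t)]

Strategy: write A = P · J · P⁻¹ where J is a Jordan canonical form, so e^{tA} = P · e^{tJ} · P⁻¹, and e^{tJ} can be computed block-by-block.

A has Jordan form
J =
  [6, 1, 0]
  [0, 6, 0]
  [0, 0, 6]
(up to reordering of blocks).

Per-block formulas:
  For a 1×1 block at λ = 6: exp(t · [6]) = [e^(6t)].
  For a 2×2 Jordan block J_2(6): exp(t · J_2(6)) = e^(6t)·(I + t·N), where N is the 2×2 nilpotent shift.

After assembling e^{tJ} and conjugating by P, we get:

e^{tA} =
  [-t*exp(6*t) + exp(6*t), 0, t*exp(6*t)]
  [t*exp(6*t), exp(6*t), -t*exp(6*t)]
  [-t*exp(6*t), 0, t*exp(6*t) + exp(6*t)]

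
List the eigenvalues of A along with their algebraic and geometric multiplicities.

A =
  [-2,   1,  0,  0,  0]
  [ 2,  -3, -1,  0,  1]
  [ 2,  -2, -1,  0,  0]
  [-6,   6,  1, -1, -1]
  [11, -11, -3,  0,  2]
λ = -1: alg = 5, geom = 3

Step 1 — factor the characteristic polynomial to read off the algebraic multiplicities:
  χ_A(x) = (x + 1)^5

Step 2 — compute geometric multiplicities via the rank-nullity identity g(λ) = n − rank(A − λI):
  rank(A − (-1)·I) = 2, so dim ker(A − (-1)·I) = n − 2 = 3

Summary:
  λ = -1: algebraic multiplicity = 5, geometric multiplicity = 3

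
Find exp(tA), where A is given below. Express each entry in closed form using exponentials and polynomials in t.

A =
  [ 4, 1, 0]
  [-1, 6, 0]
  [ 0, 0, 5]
e^{tA} =
  [-t*exp(5*t) + exp(5*t), t*exp(5*t), 0]
  [-t*exp(5*t), t*exp(5*t) + exp(5*t), 0]
  [0, 0, exp(5*t)]

Strategy: write A = P · J · P⁻¹ where J is a Jordan canonical form, so e^{tA} = P · e^{tJ} · P⁻¹, and e^{tJ} can be computed block-by-block.

A has Jordan form
J =
  [5, 1, 0]
  [0, 5, 0]
  [0, 0, 5]
(up to reordering of blocks).

Per-block formulas:
  For a 2×2 Jordan block J_2(5): exp(t · J_2(5)) = e^(5t)·(I + t·N), where N is the 2×2 nilpotent shift.
  For a 1×1 block at λ = 5: exp(t · [5]) = [e^(5t)].

After assembling e^{tJ} and conjugating by P, we get:

e^{tA} =
  [-t*exp(5*t) + exp(5*t), t*exp(5*t), 0]
  [-t*exp(5*t), t*exp(5*t) + exp(5*t), 0]
  [0, 0, exp(5*t)]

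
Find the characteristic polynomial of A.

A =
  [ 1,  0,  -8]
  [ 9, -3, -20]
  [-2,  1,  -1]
x^3 + 3*x^2 + 3*x + 1

Expanding det(x·I − A) (e.g. by cofactor expansion or by noting that A is similar to its Jordan form J, which has the same characteristic polynomial as A) gives
  χ_A(x) = x^3 + 3*x^2 + 3*x + 1
which factors as (x + 1)^3. The eigenvalues (with algebraic multiplicities) are λ = -1 with multiplicity 3.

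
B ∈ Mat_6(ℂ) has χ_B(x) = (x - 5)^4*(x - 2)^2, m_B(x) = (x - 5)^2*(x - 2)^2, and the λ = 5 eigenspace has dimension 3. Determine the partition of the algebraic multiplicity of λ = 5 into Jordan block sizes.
Block sizes for λ = 5: [2, 1, 1]

Step 1 — from the characteristic polynomial, algebraic multiplicity of λ = 5 is 4. From dim ker(B − (5)·I) = 3, there are exactly 3 Jordan blocks for λ = 5.
Step 2 — from the minimal polynomial, the factor (x − 5)^2 tells us the largest block for λ = 5 has size 2.
Step 3 — with total size 4, 3 blocks, and largest block 2, the block sizes (in nonincreasing order) are [2, 1, 1].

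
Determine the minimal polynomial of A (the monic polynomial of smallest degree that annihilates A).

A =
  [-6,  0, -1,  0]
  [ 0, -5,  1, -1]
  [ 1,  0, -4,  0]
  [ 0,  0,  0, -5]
x^3 + 15*x^2 + 75*x + 125

The characteristic polynomial is χ_A(x) = (x + 5)^4, so the eigenvalues are known. The minimal polynomial is
  m_A(x) = Π_λ (x − λ)^{k_λ}
where k_λ is the size of the *largest* Jordan block for λ (equivalently, the smallest k with (A − λI)^k v = 0 for every generalised eigenvector v of λ).

  λ = -5: largest Jordan block has size 3, contributing (x + 5)^3

So m_A(x) = (x + 5)^3 = x^3 + 15*x^2 + 75*x + 125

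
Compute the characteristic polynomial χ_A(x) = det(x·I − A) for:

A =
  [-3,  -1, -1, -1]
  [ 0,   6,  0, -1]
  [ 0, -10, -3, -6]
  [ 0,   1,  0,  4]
x^4 - 4*x^3 - 26*x^2 + 60*x + 225

Expanding det(x·I − A) (e.g. by cofactor expansion or by noting that A is similar to its Jordan form J, which has the same characteristic polynomial as A) gives
  χ_A(x) = x^4 - 4*x^3 - 26*x^2 + 60*x + 225
which factors as (x - 5)^2*(x + 3)^2. The eigenvalues (with algebraic multiplicities) are λ = -3 with multiplicity 2, λ = 5 with multiplicity 2.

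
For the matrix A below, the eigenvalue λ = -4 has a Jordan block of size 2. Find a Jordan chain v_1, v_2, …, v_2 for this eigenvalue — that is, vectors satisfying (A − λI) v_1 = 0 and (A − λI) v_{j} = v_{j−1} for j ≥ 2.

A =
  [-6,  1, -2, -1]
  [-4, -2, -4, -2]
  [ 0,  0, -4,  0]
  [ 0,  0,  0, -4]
A Jordan chain for λ = -4 of length 2:
v_1 = (-2, -4, 0, 0)ᵀ
v_2 = (1, 0, 0, 0)ᵀ

Let N = A − (-4)·I. We want v_2 with N^2 v_2 = 0 but N^1 v_2 ≠ 0; then v_{j-1} := N · v_j for j = 2, …, 2.

Pick v_2 = (1, 0, 0, 0)ᵀ.
Then v_1 = N · v_2 = (-2, -4, 0, 0)ᵀ.

Sanity check: (A − (-4)·I) v_1 = (0, 0, 0, 0)ᵀ = 0. ✓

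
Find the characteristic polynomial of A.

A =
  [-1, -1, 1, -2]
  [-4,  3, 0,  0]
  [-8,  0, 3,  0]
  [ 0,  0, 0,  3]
x^4 - 8*x^3 + 22*x^2 - 24*x + 9

Expanding det(x·I − A) (e.g. by cofactor expansion or by noting that A is similar to its Jordan form J, which has the same characteristic polynomial as A) gives
  χ_A(x) = x^4 - 8*x^3 + 22*x^2 - 24*x + 9
which factors as (x - 3)^2*(x - 1)^2. The eigenvalues (with algebraic multiplicities) are λ = 1 with multiplicity 2, λ = 3 with multiplicity 2.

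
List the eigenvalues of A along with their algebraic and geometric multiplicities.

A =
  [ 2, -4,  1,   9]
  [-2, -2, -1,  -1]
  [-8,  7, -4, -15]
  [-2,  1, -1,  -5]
λ = -3: alg = 3, geom = 1; λ = 0: alg = 1, geom = 1

Step 1 — factor the characteristic polynomial to read off the algebraic multiplicities:
  χ_A(x) = x*(x + 3)^3

Step 2 — compute geometric multiplicities via the rank-nullity identity g(λ) = n − rank(A − λI):
  rank(A − (-3)·I) = 3, so dim ker(A − (-3)·I) = n − 3 = 1
  rank(A − (0)·I) = 3, so dim ker(A − (0)·I) = n − 3 = 1

Summary:
  λ = -3: algebraic multiplicity = 3, geometric multiplicity = 1
  λ = 0: algebraic multiplicity = 1, geometric multiplicity = 1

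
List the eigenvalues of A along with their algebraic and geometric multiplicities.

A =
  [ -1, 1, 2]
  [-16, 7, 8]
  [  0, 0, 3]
λ = 3: alg = 3, geom = 2

Step 1 — factor the characteristic polynomial to read off the algebraic multiplicities:
  χ_A(x) = (x - 3)^3

Step 2 — compute geometric multiplicities via the rank-nullity identity g(λ) = n − rank(A − λI):
  rank(A − (3)·I) = 1, so dim ker(A − (3)·I) = n − 1 = 2

Summary:
  λ = 3: algebraic multiplicity = 3, geometric multiplicity = 2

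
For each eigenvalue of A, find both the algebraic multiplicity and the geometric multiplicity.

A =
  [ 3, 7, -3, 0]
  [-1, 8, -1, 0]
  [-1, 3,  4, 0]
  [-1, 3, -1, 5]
λ = 5: alg = 4, geom = 2

Step 1 — factor the characteristic polynomial to read off the algebraic multiplicities:
  χ_A(x) = (x - 5)^4

Step 2 — compute geometric multiplicities via the rank-nullity identity g(λ) = n − rank(A − λI):
  rank(A − (5)·I) = 2, so dim ker(A − (5)·I) = n − 2 = 2

Summary:
  λ = 5: algebraic multiplicity = 4, geometric multiplicity = 2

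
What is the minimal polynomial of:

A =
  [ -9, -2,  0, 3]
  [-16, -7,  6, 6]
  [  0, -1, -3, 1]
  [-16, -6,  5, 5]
x^4 + 14*x^3 + 69*x^2 + 140*x + 100

The characteristic polynomial is χ_A(x) = (x + 2)^2*(x + 5)^2, so the eigenvalues are known. The minimal polynomial is
  m_A(x) = Π_λ (x − λ)^{k_λ}
where k_λ is the size of the *largest* Jordan block for λ (equivalently, the smallest k with (A − λI)^k v = 0 for every generalised eigenvector v of λ).

  λ = -5: largest Jordan block has size 2, contributing (x + 5)^2
  λ = -2: largest Jordan block has size 2, contributing (x + 2)^2

So m_A(x) = (x + 2)^2*(x + 5)^2 = x^4 + 14*x^3 + 69*x^2 + 140*x + 100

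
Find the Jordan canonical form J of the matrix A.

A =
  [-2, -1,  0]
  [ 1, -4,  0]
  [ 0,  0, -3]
J_2(-3) ⊕ J_1(-3)

The characteristic polynomial is
  det(x·I − A) = x^3 + 9*x^2 + 27*x + 27 = (x + 3)^3

Eigenvalues and multiplicities (the geometric multiplicity of λ is n − rank(A − λI), which equals the number of Jordan blocks for λ):
  λ = -3: algebraic multiplicity = 3, geometric multiplicity = 2

Determining the block sizes for each eigenvalue:
  λ = -3: 2 blocks summing to 3 forces exactly one block of size 2 and the rest size 1 → block sizes [2, 1]

Assembling the blocks gives a Jordan form
J =
  [-3,  1,  0]
  [ 0, -3,  0]
  [ 0,  0, -3]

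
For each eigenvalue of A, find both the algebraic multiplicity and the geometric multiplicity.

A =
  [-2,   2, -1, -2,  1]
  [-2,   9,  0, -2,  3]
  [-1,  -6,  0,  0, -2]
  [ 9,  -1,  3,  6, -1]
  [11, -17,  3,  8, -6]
λ = 1: alg = 3, geom = 1; λ = 2: alg = 2, geom = 1

Step 1 — factor the characteristic polynomial to read off the algebraic multiplicities:
  χ_A(x) = (x - 2)^2*(x - 1)^3

Step 2 — compute geometric multiplicities via the rank-nullity identity g(λ) = n − rank(A − λI):
  rank(A − (1)·I) = 4, so dim ker(A − (1)·I) = n − 4 = 1
  rank(A − (2)·I) = 4, so dim ker(A − (2)·I) = n − 4 = 1

Summary:
  λ = 1: algebraic multiplicity = 3, geometric multiplicity = 1
  λ = 2: algebraic multiplicity = 2, geometric multiplicity = 1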